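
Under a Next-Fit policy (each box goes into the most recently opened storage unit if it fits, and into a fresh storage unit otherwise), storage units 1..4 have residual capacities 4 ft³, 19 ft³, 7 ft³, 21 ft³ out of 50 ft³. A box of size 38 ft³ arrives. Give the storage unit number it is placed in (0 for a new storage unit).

0

Next-Fit only looks at storage unit 4, which has 21 ft³ free.
38 ft³ does not fit, so a new storage unit is opened.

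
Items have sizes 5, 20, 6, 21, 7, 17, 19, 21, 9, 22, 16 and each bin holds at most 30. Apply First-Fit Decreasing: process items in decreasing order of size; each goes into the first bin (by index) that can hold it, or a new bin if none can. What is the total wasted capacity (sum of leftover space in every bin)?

Sorted descending: 22, 21, 21, 20, 19, 17, 16, 9, 7, 6, 5.
Put 22 in bin 1; 8 remain.
Put 21 in bin 2; 9 remain.
Put 21 in bin 3; 9 remain.
Put 20 in bin 4; 10 remain.
Put 19 in bin 5; 11 remain.
Put 17 in bin 6; 13 remain.
Put 16 in bin 7; 14 remain.
Put 9 in bin 2; 0 remain.
Put 7 in bin 1; 1 remain.
Put 6 in bin 3; 3 remain.
Put 5 in bin 4; 5 remain.
7 bins × 30 = 210; used 163; unused 47.

47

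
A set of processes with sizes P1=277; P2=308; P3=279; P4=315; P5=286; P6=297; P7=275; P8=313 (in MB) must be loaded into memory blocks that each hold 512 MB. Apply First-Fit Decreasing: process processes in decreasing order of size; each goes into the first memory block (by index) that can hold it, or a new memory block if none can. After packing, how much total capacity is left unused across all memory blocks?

Sorted descending: 315, 313, 308, 297, 286, 279, 277, 275.
memory block 1: place 315 MB, 197 MB left
memory block 2: place 313 MB, 199 MB left
memory block 3: place 308 MB, 204 MB left
memory block 4: place 297 MB, 215 MB left
memory block 5: place 286 MB, 226 MB left
memory block 6: place 279 MB, 233 MB left
memory block 7: place 277 MB, 235 MB left
memory block 8: place 275 MB, 237 MB left
8 memory blocks × 512 MB = 4096 MB; used 2350 MB; unused 1746 MB.

1746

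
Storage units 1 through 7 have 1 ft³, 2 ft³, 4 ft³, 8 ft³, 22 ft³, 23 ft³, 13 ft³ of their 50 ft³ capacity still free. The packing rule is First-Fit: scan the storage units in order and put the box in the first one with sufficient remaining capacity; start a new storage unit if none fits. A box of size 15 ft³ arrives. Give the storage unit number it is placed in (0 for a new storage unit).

Storage units with room: storage unit 5 (22 ft³), storage unit 6 (23 ft³).
The first with room is storage unit 5.

5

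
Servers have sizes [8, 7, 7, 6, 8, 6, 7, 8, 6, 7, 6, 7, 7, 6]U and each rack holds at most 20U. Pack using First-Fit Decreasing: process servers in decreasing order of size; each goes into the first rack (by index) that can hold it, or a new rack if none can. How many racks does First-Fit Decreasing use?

6

Sorted descending: 8, 8, 8, 7, 7, 7, 7, 7, 7, 6, 6, 6, 6, 6.
8U → rack 1 (remaining 12U)
8U → rack 1 (remaining 4U)
8U → rack 2 (remaining 12U)
7U → rack 2 (remaining 5U)
7U → rack 3 (remaining 13U)
7U → rack 3 (remaining 6U)
7U → rack 4 (remaining 13U)
7U → rack 4 (remaining 6U)
7U → rack 5 (remaining 13U)
6U → rack 3 (remaining 0U)
6U → rack 4 (remaining 0U)
6U → rack 5 (remaining 7U)
6U → rack 5 (remaining 1U)
6U → rack 6 (remaining 14U)
Final racks: [8,8] [8,7] [7,7,6] [7,7,6] [7,6,6] [6].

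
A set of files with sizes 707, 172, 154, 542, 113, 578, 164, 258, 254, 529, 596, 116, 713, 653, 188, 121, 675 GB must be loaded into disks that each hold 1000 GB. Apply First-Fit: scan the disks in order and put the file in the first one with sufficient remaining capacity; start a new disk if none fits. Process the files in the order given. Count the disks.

disk 1: place 707 GB, 293 GB left
disk 1: place 172 GB, 121 GB left
disk 2: place 154 GB, 846 GB left
disk 2: place 542 GB, 304 GB left
disk 1: place 113 GB, 8 GB left
disk 3: place 578 GB, 422 GB left
disk 2: place 164 GB, 140 GB left
disk 3: place 258 GB, 164 GB left
disk 4: place 254 GB, 746 GB left
disk 4: place 529 GB, 217 GB left
disk 5: place 596 GB, 404 GB left
disk 2: place 116 GB, 24 GB left
disk 6: place 713 GB, 287 GB left
disk 7: place 653 GB, 347 GB left
disk 4: place 188 GB, 29 GB left
disk 3: place 121 GB, 43 GB left
disk 8: place 675 GB, 325 GB left
Final disks: [707,172,113] [154,542,164,116] [578,258,121] [254,529,188] [596] [713] [653] [675].

8 disks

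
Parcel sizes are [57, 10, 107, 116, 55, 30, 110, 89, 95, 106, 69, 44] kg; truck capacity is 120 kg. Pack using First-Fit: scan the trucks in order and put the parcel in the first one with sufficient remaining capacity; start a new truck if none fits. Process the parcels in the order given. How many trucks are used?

9

truck 1: place 57 kg, 63 kg left
truck 1: place 10 kg, 53 kg left
truck 2: place 107 kg, 13 kg left
truck 3: place 116 kg, 4 kg left
truck 4: place 55 kg, 65 kg left
truck 1: place 30 kg, 23 kg left
truck 5: place 110 kg, 10 kg left
truck 6: place 89 kg, 31 kg left
truck 7: place 95 kg, 25 kg left
truck 8: place 106 kg, 14 kg left
truck 9: place 69 kg, 51 kg left
truck 4: place 44 kg, 21 kg left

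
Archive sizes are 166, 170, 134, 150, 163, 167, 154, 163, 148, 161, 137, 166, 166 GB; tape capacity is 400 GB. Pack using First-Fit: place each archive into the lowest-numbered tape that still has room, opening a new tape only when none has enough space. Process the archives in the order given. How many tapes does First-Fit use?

7

166 GB → tape 1 (remaining 234 GB)
170 GB → tape 1 (remaining 64 GB)
134 GB → tape 2 (remaining 266 GB)
150 GB → tape 2 (remaining 116 GB)
163 GB → tape 3 (remaining 237 GB)
167 GB → tape 3 (remaining 70 GB)
154 GB → tape 4 (remaining 246 GB)
163 GB → tape 4 (remaining 83 GB)
148 GB → tape 5 (remaining 252 GB)
161 GB → tape 5 (remaining 91 GB)
137 GB → tape 6 (remaining 263 GB)
166 GB → tape 6 (remaining 97 GB)
166 GB → tape 7 (remaining 234 GB)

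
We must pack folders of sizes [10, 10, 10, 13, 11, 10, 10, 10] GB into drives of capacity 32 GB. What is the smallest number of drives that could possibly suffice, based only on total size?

Total size = 10 + 10 + 10 + 13 + 11 + 10 + 10 + 10 = 84 GB.
⌈84 / 32⌉ = 3.

3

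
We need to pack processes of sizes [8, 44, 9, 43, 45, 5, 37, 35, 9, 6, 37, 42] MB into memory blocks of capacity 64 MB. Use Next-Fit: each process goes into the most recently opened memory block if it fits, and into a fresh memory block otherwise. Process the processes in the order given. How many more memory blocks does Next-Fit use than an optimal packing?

0

Next-Fit: [8,44,9] [43] [45,5] [37] [35,9,6] [37] [42] → 7 memory blocks.
7 processes exceed 32 MB (half the capacity), and no two of those can share a memory block, so at least 7 memory blocks are needed.
So 7 is already optimal.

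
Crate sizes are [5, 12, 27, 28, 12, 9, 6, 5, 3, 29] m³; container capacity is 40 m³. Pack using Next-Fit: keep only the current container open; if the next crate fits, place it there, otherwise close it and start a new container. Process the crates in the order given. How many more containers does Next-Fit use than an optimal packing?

1

Next-Fit: [5,12] [27] [28,12] [9,6,5,3] [29] → 5 containers.
Total size 136 m³; any packing needs at least ⌈136/40⌉ = 4 containers.
An optimal packing achieves that bound: [29,9] [28,12] [27,12] [6,5,5,3] → 4 containers.
Excess: 5 − 4 = 1.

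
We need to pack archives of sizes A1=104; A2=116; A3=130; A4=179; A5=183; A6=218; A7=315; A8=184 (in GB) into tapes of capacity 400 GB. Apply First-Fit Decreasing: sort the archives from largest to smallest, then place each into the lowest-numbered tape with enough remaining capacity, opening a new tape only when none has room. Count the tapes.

4

Sorted descending: 315, 218, 184, 183, 179, 130, 116, 104.
315 GB → tape 1 (remaining 85 GB)
218 GB → tape 2 (remaining 182 GB)
184 GB → tape 3 (remaining 216 GB)
183 GB → tape 3 (remaining 33 GB)
179 GB → tape 2 (remaining 3 GB)
130 GB → tape 4 (remaining 270 GB)
116 GB → tape 4 (remaining 154 GB)
104 GB → tape 4 (remaining 50 GB)
Final tapes: [315] [218,179] [184,183] [130,116,104].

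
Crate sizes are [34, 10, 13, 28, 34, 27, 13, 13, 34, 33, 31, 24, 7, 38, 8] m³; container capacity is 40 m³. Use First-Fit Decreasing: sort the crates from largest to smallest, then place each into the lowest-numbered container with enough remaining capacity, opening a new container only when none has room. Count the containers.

Sorted descending: 38, 34, 34, 34, 33, 31, 28, 27, 24, 13, 13, 13, 10, 8, 7.
38 m³ → container 1 (remaining 2 m³)
34 m³ → container 2 (remaining 6 m³)
34 m³ → container 3 (remaining 6 m³)
34 m³ → container 4 (remaining 6 m³)
33 m³ → container 5 (remaining 7 m³)
31 m³ → container 6 (remaining 9 m³)
28 m³ → container 7 (remaining 12 m³)
27 m³ → container 8 (remaining 13 m³)
24 m³ → container 9 (remaining 16 m³)
13 m³ → container 8 (remaining 0 m³)
13 m³ → container 9 (remaining 3 m³)
13 m³ → container 10 (remaining 27 m³)
10 m³ → container 7 (remaining 2 m³)
8 m³ → container 6 (remaining 1 m³)
7 m³ → container 5 (remaining 0 m³)
Final containers: [38] [34] [34] [34] [33,7] [31,8] [28,10] [27,13] [24,13] [13].

10 containers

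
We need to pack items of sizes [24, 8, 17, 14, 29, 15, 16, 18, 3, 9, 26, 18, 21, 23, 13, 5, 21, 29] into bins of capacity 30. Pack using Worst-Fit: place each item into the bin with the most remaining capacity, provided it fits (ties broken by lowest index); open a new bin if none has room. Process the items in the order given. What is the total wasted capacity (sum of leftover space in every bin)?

81

Put 24 in bin 1; 6 remain.
Put 8 in bin 2; 22 remain.
Put 17 in bin 2; 5 remain.
Put 14 in bin 3; 16 remain.
Put 29 in bin 4; 1 remain.
Put 15 in bin 3; 1 remain.
Put 16 in bin 5; 14 remain.
Put 18 in bin 6; 12 remain.
Put 3 in bin 5; 11 remain.
Put 9 in bin 6; 3 remain.
Put 26 in bin 7; 4 remain.
Put 18 in bin 8; 12 remain.
Put 21 in bin 9; 9 remain.
Put 23 in bin 10; 7 remain.
Put 13 in bin 11; 17 remain.
Put 5 in bin 11; 12 remain.
Put 21 in bin 12; 9 remain.
Put 29 in bin 13; 1 remain.
13 bins × 30 = 390; used 309; unused 81.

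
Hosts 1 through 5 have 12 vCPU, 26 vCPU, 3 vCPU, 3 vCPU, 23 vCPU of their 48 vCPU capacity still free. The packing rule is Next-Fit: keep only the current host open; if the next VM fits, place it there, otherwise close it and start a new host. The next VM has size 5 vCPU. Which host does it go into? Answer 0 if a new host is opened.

5

Next-Fit only looks at host 5, which has 23 vCPU free.
5 vCPU fits there.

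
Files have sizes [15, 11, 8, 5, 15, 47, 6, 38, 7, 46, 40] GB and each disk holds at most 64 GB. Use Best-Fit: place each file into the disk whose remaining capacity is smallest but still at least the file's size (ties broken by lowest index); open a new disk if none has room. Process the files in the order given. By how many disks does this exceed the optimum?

1

Best-Fit: [15,11,8,5,15,6] [47,7] [38] [46] [40] → 5 disks.
Total size 238 GB; any packing needs at least ⌈238/64⌉ = 4 disks.
An optimal packing achieves that bound: [47,15] [46,15] [40,11,8,5] [38,7,6] → 4 disks.
Excess: 5 − 4 = 1.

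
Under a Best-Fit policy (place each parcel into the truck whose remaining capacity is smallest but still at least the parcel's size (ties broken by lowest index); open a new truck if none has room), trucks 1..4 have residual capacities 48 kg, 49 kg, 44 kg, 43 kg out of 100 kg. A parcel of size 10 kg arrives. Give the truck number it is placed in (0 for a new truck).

4

Trucks with room: truck 1 (48 kg), truck 2 (49 kg), truck 3 (44 kg), truck 4 (43 kg).
Tightest fit is truck 4 with 43 kg free.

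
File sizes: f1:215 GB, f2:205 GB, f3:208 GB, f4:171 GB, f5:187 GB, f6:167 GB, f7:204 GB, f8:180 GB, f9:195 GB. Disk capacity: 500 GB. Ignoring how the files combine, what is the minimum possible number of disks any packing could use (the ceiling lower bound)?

4 disks

Total size = 215 + 205 + 208 + 171 + 187 + 167 + 204 + 180 + 195 = 1732 GB.
⌈1732 / 500⌉ = 4.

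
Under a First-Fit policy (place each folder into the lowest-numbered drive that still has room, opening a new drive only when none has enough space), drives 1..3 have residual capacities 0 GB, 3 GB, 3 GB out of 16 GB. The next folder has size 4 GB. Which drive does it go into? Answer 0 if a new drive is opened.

0

No drive has ≥ 4 GB free, so a new drive is opened.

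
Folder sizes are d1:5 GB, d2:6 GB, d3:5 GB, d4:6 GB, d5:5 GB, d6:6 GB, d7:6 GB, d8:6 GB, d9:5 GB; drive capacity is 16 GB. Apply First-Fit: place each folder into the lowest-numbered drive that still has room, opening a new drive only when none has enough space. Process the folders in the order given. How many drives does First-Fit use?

4 drives

d1 (5 GB) → drive 1 (remaining 11 GB)
d2 (6 GB) → drive 1 (remaining 5 GB)
d3 (5 GB) → drive 1 (remaining 0 GB)
d4 (6 GB) → drive 2 (remaining 10 GB)
d5 (5 GB) → drive 2 (remaining 5 GB)
d6 (6 GB) → drive 3 (remaining 10 GB)
d7 (6 GB) → drive 3 (remaining 4 GB)
d8 (6 GB) → drive 4 (remaining 10 GB)
d9 (5 GB) → drive 2 (remaining 0 GB)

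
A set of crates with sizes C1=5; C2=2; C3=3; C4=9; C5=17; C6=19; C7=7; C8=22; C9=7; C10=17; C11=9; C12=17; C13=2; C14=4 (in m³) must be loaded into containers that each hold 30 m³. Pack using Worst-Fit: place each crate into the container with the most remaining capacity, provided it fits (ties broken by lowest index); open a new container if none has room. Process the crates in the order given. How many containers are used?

6

Put C1 (5 m³) in container 1; 25 m³ remain.
Put C2 (2 m³) in container 1; 23 m³ remain.
Put C3 (3 m³) in container 1; 20 m³ remain.
Put C4 (9 m³) in container 1; 11 m³ remain.
Put C5 (17 m³) in container 2; 13 m³ remain.
Put C6 (19 m³) in container 3; 11 m³ remain.
Put C7 (7 m³) in container 2; 6 m³ remain.
Put C8 (22 m³) in container 4; 8 m³ remain.
Put C9 (7 m³) in container 1; 4 m³ remain.
Put C10 (17 m³) in container 5; 13 m³ remain.
Put C11 (9 m³) in container 5; 4 m³ remain.
Put C12 (17 m³) in container 6; 13 m³ remain.
Put C13 (2 m³) in container 6; 11 m³ remain.
Put C14 (4 m³) in container 3; 7 m³ remain.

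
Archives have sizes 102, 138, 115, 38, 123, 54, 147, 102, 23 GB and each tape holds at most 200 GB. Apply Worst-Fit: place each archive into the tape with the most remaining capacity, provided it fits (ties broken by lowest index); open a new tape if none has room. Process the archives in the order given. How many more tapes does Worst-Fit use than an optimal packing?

0

Worst-Fit: [102,38] [138] [115,54] [123] [147] [102,23] → 6 tapes.
6 archives exceed 100 GB (half the capacity), and no two of those can share a tape, so at least 6 tapes are needed.
So 6 is already optimal.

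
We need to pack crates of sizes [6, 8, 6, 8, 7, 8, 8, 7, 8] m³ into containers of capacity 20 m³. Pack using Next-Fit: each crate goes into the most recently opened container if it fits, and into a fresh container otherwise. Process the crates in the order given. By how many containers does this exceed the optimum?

Next-Fit: [6,8,6] [8,7] [8,8] [7,8] → 4 containers.
Total size 66 m³; any packing needs at least ⌈66/20⌉ = 4 containers.
So 4 is already optimal.

0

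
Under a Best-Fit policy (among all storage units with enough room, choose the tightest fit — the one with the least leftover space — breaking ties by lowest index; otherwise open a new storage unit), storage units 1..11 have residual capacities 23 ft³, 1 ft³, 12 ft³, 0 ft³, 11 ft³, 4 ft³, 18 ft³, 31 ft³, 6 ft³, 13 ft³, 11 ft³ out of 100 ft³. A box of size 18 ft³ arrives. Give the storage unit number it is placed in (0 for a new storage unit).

7

Storage units with room: storage unit 1 (23 ft³), storage unit 7 (18 ft³), storage unit 8 (31 ft³).
Tightest fit is storage unit 7 with 18 ft³ free.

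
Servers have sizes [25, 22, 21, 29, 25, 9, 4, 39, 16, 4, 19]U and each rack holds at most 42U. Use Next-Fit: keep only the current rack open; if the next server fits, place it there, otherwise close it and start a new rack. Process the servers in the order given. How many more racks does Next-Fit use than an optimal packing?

1

Next-Fit: [25] [22] [21] [29] [25,9,4] [39] [16,4,19] → 7 racks.
Total size 213U; any packing needs at least ⌈213/42⌉ = 6 racks.
An optimal packing achieves that bound: [39] [29,9,4] [25,16] [25,4] [22,19] [21] → 6 racks.
Excess: 7 − 6 = 1.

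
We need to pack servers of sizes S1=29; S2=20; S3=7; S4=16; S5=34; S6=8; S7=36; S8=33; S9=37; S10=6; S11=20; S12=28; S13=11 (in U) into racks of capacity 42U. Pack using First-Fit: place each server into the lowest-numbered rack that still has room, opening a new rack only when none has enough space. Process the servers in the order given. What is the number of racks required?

8 racks

S1 (29U) → rack 1 (remaining 13U)
S2 (20U) → rack 2 (remaining 22U)
S3 (7U) → rack 1 (remaining 6U)
S4 (16U) → rack 2 (remaining 6U)
S5 (34U) → rack 3 (remaining 8U)
S6 (8U) → rack 3 (remaining 0U)
S7 (36U) → rack 4 (remaining 6U)
S8 (33U) → rack 5 (remaining 9U)
S9 (37U) → rack 6 (remaining 5U)
S10 (6U) → rack 1 (remaining 0U)
S11 (20U) → rack 7 (remaining 22U)
S12 (28U) → rack 8 (remaining 14U)
S13 (11U) → rack 7 (remaining 11U)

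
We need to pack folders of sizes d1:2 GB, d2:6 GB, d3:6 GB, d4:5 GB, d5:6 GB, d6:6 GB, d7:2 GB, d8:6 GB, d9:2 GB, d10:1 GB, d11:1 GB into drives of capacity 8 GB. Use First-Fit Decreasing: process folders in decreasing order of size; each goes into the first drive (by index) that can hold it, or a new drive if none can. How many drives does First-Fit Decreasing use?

Sorted descending: 6, 6, 6, 6, 6, 5, 2, 2, 2, 1, 1.
6 GB → drive 1 (remaining 2 GB)
6 GB → drive 2 (remaining 2 GB)
6 GB → drive 3 (remaining 2 GB)
6 GB → drive 4 (remaining 2 GB)
6 GB → drive 5 (remaining 2 GB)
5 GB → drive 6 (remaining 3 GB)
2 GB → drive 1 (remaining 0 GB)
2 GB → drive 2 (remaining 0 GB)
2 GB → drive 3 (remaining 0 GB)
1 GB → drive 4 (remaining 1 GB)
1 GB → drive 4 (remaining 0 GB)

6 drives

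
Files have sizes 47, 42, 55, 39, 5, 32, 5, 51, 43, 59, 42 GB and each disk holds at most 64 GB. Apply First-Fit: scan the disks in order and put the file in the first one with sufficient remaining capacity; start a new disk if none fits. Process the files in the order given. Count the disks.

Put 47 GB in disk 1; 17 GB remain.
Put 42 GB in disk 2; 22 GB remain.
Put 55 GB in disk 3; 9 GB remain.
Put 39 GB in disk 4; 25 GB remain.
Put 5 GB in disk 1; 12 GB remain.
Put 32 GB in disk 5; 32 GB remain.
Put 5 GB in disk 1; 7 GB remain.
Put 51 GB in disk 6; 13 GB remain.
Put 43 GB in disk 7; 21 GB remain.
Put 59 GB in disk 8; 5 GB remain.
Put 42 GB in disk 9; 22 GB remain.
Final disks: [47,5,5] [42] [55] [39] [32] [51] [43] [59] [42].

9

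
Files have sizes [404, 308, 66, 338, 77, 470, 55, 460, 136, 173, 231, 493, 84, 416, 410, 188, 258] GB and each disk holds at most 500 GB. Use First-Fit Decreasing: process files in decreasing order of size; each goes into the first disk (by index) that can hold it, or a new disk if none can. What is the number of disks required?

Sorted descending: 493, 470, 460, 416, 410, 404, 338, 308, 258, 231, 188, 173, 136, 84, 77, 66, 55.
Put 493 GB in disk 1; 7 GB remain.
Put 470 GB in disk 2; 30 GB remain.
Put 460 GB in disk 3; 40 GB remain.
Put 416 GB in disk 4; 84 GB remain.
Put 410 GB in disk 5; 90 GB remain.
Put 404 GB in disk 6; 96 GB remain.
Put 338 GB in disk 7; 162 GB remain.
Put 308 GB in disk 8; 192 GB remain.
Put 258 GB in disk 9; 242 GB remain.
Put 231 GB in disk 9; 11 GB remain.
Put 188 GB in disk 8; 4 GB remain.
Put 173 GB in disk 10; 327 GB remain.
Put 136 GB in disk 7; 26 GB remain.
Put 84 GB in disk 4; 0 GB remain.
Put 77 GB in disk 5; 13 GB remain.
Put 66 GB in disk 6; 30 GB remain.
Put 55 GB in disk 10; 272 GB remain.
Final disks: [493] [470] [460] [416,84] [410,77] [404,66] [338,136] [308,188] [258,231] [173,55].

10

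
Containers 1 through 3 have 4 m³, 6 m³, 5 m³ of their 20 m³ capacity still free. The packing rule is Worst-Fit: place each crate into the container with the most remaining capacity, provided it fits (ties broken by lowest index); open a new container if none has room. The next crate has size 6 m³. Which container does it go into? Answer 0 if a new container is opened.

2

Containers with room: container 2 (6 m³).
Most room is container 2 with 6 m³ free.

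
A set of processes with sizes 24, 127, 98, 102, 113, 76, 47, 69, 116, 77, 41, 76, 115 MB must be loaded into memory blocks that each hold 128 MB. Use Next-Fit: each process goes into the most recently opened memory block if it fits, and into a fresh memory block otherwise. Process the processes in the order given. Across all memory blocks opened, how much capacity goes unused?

327

memory block 1: place 24 MB, 104 MB left
memory block 2: place 127 MB, 1 MB left
memory block 3: place 98 MB, 30 MB left
memory block 4: place 102 MB, 26 MB left
memory block 5: place 113 MB, 15 MB left
memory block 6: place 76 MB, 52 MB left
memory block 6: place 47 MB, 5 MB left
memory block 7: place 69 MB, 59 MB left
memory block 8: place 116 MB, 12 MB left
memory block 9: place 77 MB, 51 MB left
memory block 9: place 41 MB, 10 MB left
memory block 10: place 76 MB, 52 MB left
memory block 11: place 115 MB, 13 MB left
11 memory blocks × 128 MB = 1408 MB; used 1081 MB; unused 327 MB.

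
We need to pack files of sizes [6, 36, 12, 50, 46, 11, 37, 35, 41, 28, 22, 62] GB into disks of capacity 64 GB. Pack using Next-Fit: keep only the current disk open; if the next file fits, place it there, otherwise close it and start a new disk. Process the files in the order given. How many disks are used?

8

6 GB → disk 1 (remaining 58 GB)
36 GB → disk 1 (remaining 22 GB)
12 GB → disk 1 (remaining 10 GB)
50 GB → disk 2 (remaining 14 GB)
46 GB → disk 3 (remaining 18 GB)
11 GB → disk 3 (remaining 7 GB)
37 GB → disk 4 (remaining 27 GB)
35 GB → disk 5 (remaining 29 GB)
41 GB → disk 6 (remaining 23 GB)
28 GB → disk 7 (remaining 36 GB)
22 GB → disk 7 (remaining 14 GB)
62 GB → disk 8 (remaining 2 GB)
Final disks: [6,36,12] [50] [46,11] [37] [35] [41] [28,22] [62].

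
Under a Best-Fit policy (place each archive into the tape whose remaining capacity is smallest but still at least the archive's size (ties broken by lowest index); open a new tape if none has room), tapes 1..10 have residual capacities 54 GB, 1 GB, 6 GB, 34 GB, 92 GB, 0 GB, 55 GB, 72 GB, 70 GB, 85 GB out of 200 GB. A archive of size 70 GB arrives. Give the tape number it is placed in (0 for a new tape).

Tapes with room: tape 5 (92 GB), tape 8 (72 GB), tape 9 (70 GB), tape 10 (85 GB).
Tightest fit is tape 9 with 70 GB free.

9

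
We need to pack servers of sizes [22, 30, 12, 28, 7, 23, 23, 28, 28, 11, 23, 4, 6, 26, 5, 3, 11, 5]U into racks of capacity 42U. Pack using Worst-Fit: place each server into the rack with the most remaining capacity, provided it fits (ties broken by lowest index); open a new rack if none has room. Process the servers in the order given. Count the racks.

Put 22U in rack 1; 20U remain.
Put 30U in rack 2; 12U remain.
Put 12U in rack 1; 8U remain.
Put 28U in rack 3; 14U remain.
Put 7U in rack 3; 7U remain.
Put 23U in rack 4; 19U remain.
Put 23U in rack 5; 19U remain.
Put 28U in rack 6; 14U remain.
Put 28U in rack 7; 14U remain.
Put 11U in rack 4; 8U remain.
Put 23U in rack 8; 19U remain.
Put 4U in rack 5; 15U remain.
Put 6U in rack 8; 13U remain.
Put 26U in rack 9; 16U remain.
Put 5U in rack 9; 11U remain.
Put 3U in rack 5; 12U remain.
Put 11U in rack 6; 3U remain.
Put 5U in rack 7; 9U remain.
Final racks: [22,12] [30] [28,7] [23,11] [23,4,3] [28,11] [28,5] [23,6] [26,5].

9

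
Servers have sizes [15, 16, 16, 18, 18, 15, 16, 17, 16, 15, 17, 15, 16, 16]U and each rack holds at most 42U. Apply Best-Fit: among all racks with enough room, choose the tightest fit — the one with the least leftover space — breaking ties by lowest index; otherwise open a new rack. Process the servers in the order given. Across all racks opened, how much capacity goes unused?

68

Put 15U in rack 1; 27U remain.
Put 16U in rack 1; 11U remain.
Put 16U in rack 2; 26U remain.
Put 18U in rack 2; 8U remain.
Put 18U in rack 3; 24U remain.
Put 15U in rack 3; 9U remain.
Put 16U in rack 4; 26U remain.
Put 17U in rack 4; 9U remain.
Put 16U in rack 5; 26U remain.
Put 15U in rack 5; 11U remain.
Put 17U in rack 6; 25U remain.
Put 15U in rack 6; 10U remain.
Put 16U in rack 7; 26U remain.
Put 16U in rack 7; 10U remain.
7 racks × 42U = 294U; used 226U; unused 68U.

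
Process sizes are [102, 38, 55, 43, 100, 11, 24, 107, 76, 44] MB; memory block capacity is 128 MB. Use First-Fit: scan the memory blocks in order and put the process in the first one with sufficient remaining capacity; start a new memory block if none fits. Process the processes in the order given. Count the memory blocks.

102 MB → memory block 1 (remaining 26 MB)
38 MB → memory block 2 (remaining 90 MB)
55 MB → memory block 2 (remaining 35 MB)
43 MB → memory block 3 (remaining 85 MB)
100 MB → memory block 4 (remaining 28 MB)
11 MB → memory block 1 (remaining 15 MB)
24 MB → memory block 2 (remaining 11 MB)
107 MB → memory block 5 (remaining 21 MB)
76 MB → memory block 3 (remaining 9 MB)
44 MB → memory block 6 (remaining 84 MB)
Final memory blocks: [102,11] [38,55,24] [43,76] [100] [107] [44].

6 memory blocks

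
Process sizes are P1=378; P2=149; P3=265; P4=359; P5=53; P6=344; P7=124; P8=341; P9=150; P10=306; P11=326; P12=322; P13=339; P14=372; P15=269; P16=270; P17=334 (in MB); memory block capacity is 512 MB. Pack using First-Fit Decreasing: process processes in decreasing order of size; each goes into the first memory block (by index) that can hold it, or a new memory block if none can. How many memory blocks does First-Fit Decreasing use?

13

Sorted descending: 378, 372, 359, 344, 341, 339, 334, 326, 322, 306, 270, 269, 265, 150, 149, 124, 53.
Put 378 MB in memory block 1; 134 MB remain.
Put 372 MB in memory block 2; 140 MB remain.
Put 359 MB in memory block 3; 153 MB remain.
Put 344 MB in memory block 4; 168 MB remain.
Put 341 MB in memory block 5; 171 MB remain.
Put 339 MB in memory block 6; 173 MB remain.
Put 334 MB in memory block 7; 178 MB remain.
Put 326 MB in memory block 8; 186 MB remain.
Put 322 MB in memory block 9; 190 MB remain.
Put 306 MB in memory block 10; 206 MB remain.
Put 270 MB in memory block 11; 242 MB remain.
Put 269 MB in memory block 12; 243 MB remain.
Put 265 MB in memory block 13; 247 MB remain.
Put 150 MB in memory block 3; 3 MB remain.
Put 149 MB in memory block 4; 19 MB remain.
Put 124 MB in memory block 1; 10 MB remain.
Put 53 MB in memory block 2; 87 MB remain.
Final memory blocks: [378,124] [372,53] [359,150] [344,149] [341] [339] [334] [326] [322] [306] [270] [269] [265].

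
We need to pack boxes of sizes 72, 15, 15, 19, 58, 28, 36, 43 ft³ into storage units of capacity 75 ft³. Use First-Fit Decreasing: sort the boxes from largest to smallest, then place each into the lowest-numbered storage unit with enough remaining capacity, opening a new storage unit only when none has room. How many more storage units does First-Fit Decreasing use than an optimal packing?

First-Fit Decreasing: [72] [58,15] [43,28] [36,19,15] → 4 storage units.
Total size 286 ft³; any packing needs at least ⌈286/75⌉ = 4 storage units.
So 4 is already optimal.

0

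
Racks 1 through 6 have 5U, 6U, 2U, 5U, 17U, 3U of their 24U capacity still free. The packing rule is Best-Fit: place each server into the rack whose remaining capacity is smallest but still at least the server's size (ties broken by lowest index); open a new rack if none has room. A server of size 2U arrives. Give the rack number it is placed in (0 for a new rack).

Racks with room: rack 1 (5U), rack 2 (6U), rack 3 (2U), rack 4 (5U), rack 5 (17U), rack 6 (3U).
Tightest fit is rack 3 with 2U free.

3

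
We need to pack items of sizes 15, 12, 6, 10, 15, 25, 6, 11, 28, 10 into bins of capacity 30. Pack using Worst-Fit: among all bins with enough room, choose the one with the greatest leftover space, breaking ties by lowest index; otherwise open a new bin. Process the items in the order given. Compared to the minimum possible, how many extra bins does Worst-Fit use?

1

Worst-Fit: [15,12] [6,10,11] [15,6] [25] [28] [10] → 6 bins.
Total size 138; any packing needs at least ⌈138/30⌉ = 5 bins.
An optimal packing achieves that bound: [28] [25] [15,15] [12,11,6] [10,10,6] → 5 bins.
Excess: 6 − 5 = 1.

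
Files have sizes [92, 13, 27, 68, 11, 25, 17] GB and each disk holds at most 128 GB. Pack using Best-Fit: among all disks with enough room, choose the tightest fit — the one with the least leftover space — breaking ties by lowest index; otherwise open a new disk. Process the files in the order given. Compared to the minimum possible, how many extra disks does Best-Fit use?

1

Best-Fit: [92,13,11] [27,68,25] [17] → 3 disks.
Total size 253 GB; any packing needs at least ⌈253/128⌉ = 2 disks.
An optimal packing achieves that bound: [92,25,11] [68,27,17,13] → 2 disks.
Excess: 3 − 2 = 1.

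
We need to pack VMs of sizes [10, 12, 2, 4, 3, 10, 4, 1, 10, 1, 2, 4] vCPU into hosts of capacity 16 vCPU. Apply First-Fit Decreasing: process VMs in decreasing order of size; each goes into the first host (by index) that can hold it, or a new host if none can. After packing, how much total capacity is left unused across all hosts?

1

Sorted descending: 12, 10, 10, 10, 4, 4, 4, 3, 2, 2, 1, 1.
Put 12 vCPU in host 1; 4 vCPU remain.
Put 10 vCPU in host 2; 6 vCPU remain.
Put 10 vCPU in host 3; 6 vCPU remain.
Put 10 vCPU in host 4; 6 vCPU remain.
Put 4 vCPU in host 1; 0 vCPU remain.
Put 4 vCPU in host 2; 2 vCPU remain.
Put 4 vCPU in host 3; 2 vCPU remain.
Put 3 vCPU in host 4; 3 vCPU remain.
Put 2 vCPU in host 2; 0 vCPU remain.
Put 2 vCPU in host 3; 0 vCPU remain.
Put 1 vCPU in host 4; 2 vCPU remain.
Put 1 vCPU in host 4; 1 vCPU remain.
4 hosts × 16 vCPU = 64 vCPU; used 63 vCPU; unused 1 vCPU.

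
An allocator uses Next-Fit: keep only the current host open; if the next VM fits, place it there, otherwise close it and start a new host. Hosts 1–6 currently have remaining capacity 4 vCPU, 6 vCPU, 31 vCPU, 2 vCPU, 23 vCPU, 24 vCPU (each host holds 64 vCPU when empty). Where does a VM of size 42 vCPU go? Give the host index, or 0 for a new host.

0

Next-Fit only looks at host 6, which has 24 vCPU free.
42 vCPU does not fit, so a new host is opened.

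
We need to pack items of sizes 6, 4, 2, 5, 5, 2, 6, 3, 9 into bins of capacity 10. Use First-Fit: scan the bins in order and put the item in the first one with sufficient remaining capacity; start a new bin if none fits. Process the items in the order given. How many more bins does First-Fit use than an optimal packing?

First-Fit: [6,4] [2,5,2] [5,3] [6] [9] → 5 bins.
Total size 42; any packing needs at least ⌈42/10⌉ = 5 bins.
So 5 is already optimal.

0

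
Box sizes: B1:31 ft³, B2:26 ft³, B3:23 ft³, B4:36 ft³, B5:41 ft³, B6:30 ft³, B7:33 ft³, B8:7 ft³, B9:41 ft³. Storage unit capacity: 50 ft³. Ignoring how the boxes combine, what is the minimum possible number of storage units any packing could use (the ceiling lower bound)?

Total size = 31 + 26 + 23 + 36 + 41 + 30 + 33 + 7 + 41 = 268 ft³.
⌈268 / 50⌉ = 6.

6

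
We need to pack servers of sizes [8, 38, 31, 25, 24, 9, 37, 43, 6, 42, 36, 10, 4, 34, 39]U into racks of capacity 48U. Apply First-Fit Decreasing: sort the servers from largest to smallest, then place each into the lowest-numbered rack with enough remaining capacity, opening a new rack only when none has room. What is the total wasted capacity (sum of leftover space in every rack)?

94

Sorted descending: 43, 42, 39, 38, 37, 36, 34, 31, 25, 24, 10, 9, 8, 6, 4.
43U → rack 1 (remaining 5U)
42U → rack 2 (remaining 6U)
39U → rack 3 (remaining 9U)
38U → rack 4 (remaining 10U)
37U → rack 5 (remaining 11U)
36U → rack 6 (remaining 12U)
34U → rack 7 (remaining 14U)
31U → rack 8 (remaining 17U)
25U → rack 9 (remaining 23U)
24U → rack 10 (remaining 24U)
10U → rack 4 (remaining 0U)
9U → rack 3 (remaining 0U)
8U → rack 5 (remaining 3U)
6U → rack 2 (remaining 0U)
4U → rack 1 (remaining 1U)
10 racks × 48U = 480U; used 386U; unused 94U.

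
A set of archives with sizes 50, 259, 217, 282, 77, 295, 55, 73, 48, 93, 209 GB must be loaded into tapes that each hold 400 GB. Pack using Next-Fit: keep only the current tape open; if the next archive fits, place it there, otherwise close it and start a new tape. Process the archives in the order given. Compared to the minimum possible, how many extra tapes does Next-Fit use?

1

Next-Fit: [50,259] [217] [282,77] [295,55] [73,48,93] [209] → 6 tapes.
Total size 1658 GB; any packing needs at least ⌈1658/400⌉ = 5 tapes.
An optimal packing achieves that bound: [295,93] [282,77] [259,73,55] [217,50,48] [209] → 5 tapes.
Excess: 6 − 5 = 1.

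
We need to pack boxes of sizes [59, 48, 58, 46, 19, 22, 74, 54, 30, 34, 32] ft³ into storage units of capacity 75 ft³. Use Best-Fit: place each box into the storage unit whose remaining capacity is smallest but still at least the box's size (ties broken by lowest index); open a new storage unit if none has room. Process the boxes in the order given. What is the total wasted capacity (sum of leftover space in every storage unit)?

124

storage unit 1: place 59 ft³, 16 ft³ left
storage unit 2: place 48 ft³, 27 ft³ left
storage unit 3: place 58 ft³, 17 ft³ left
storage unit 4: place 46 ft³, 29 ft³ left
storage unit 2: place 19 ft³, 8 ft³ left
storage unit 4: place 22 ft³, 7 ft³ left
storage unit 5: place 74 ft³, 1 ft³ left
storage unit 6: place 54 ft³, 21 ft³ left
storage unit 7: place 30 ft³, 45 ft³ left
storage unit 7: place 34 ft³, 11 ft³ left
storage unit 8: place 32 ft³, 43 ft³ left
8 storage units × 75 ft³ = 600 ft³; used 476 ft³; unused 124 ft³.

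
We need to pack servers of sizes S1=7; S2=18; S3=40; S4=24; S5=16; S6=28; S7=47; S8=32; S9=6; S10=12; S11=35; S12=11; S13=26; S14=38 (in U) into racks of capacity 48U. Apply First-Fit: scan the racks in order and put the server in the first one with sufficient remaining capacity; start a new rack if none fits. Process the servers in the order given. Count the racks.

Put S1 (7U) in rack 1; 41U remain.
Put S2 (18U) in rack 1; 23U remain.
Put S3 (40U) in rack 2; 8U remain.
Put S4 (24U) in rack 3; 24U remain.
Put S5 (16U) in rack 1; 7U remain.
Put S6 (28U) in rack 4; 20U remain.
Put S7 (47U) in rack 5; 1U remain.
Put S8 (32U) in rack 6; 16U remain.
Put S9 (6U) in rack 1; 1U remain.
Put S10 (12U) in rack 3; 12U remain.
Put S11 (35U) in rack 7; 13U remain.
Put S12 (11U) in rack 3; 1U remain.
Put S13 (26U) in rack 8; 22U remain.
Put S14 (38U) in rack 9; 10U remain.
Final racks: [7,18,16,6] [40] [24,12,11] [28] [47] [32] [35] [26] [38].

9 racks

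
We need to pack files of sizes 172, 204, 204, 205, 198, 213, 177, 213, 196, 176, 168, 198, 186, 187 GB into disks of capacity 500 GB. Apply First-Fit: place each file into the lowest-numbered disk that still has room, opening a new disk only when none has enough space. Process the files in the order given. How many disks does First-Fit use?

172 GB → disk 1 (remaining 328 GB)
204 GB → disk 1 (remaining 124 GB)
204 GB → disk 2 (remaining 296 GB)
205 GB → disk 2 (remaining 91 GB)
198 GB → disk 3 (remaining 302 GB)
213 GB → disk 3 (remaining 89 GB)
177 GB → disk 4 (remaining 323 GB)
213 GB → disk 4 (remaining 110 GB)
196 GB → disk 5 (remaining 304 GB)
176 GB → disk 5 (remaining 128 GB)
168 GB → disk 6 (remaining 332 GB)
198 GB → disk 6 (remaining 134 GB)
186 GB → disk 7 (remaining 314 GB)
187 GB → disk 7 (remaining 127 GB)

7 disks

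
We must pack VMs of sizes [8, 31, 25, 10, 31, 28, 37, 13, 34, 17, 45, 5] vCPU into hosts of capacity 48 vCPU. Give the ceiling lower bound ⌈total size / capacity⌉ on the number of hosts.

6

Total size = 8 + 31 + 25 + 10 + 31 + 28 + 37 + 13 + 34 + 17 + 45 + 5 = 284 vCPU.
⌈284 / 48⌉ = 6.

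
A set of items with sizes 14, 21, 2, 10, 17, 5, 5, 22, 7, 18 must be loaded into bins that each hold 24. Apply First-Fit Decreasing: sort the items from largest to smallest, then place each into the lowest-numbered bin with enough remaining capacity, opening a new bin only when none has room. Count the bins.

Sorted descending: 22, 21, 18, 17, 14, 10, 7, 5, 5, 2.
bin 1: place 22, 2 left
bin 2: place 21, 3 left
bin 3: place 18, 6 left
bin 4: place 17, 7 left
bin 5: place 14, 10 left
bin 5: place 10, 0 left
bin 4: place 7, 0 left
bin 3: place 5, 1 left
bin 6: place 5, 19 left
bin 1: place 2, 0 left

6 bins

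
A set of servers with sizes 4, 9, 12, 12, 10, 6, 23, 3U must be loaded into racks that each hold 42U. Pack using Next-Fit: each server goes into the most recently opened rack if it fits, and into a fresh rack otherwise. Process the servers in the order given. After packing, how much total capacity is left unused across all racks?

5

4U → rack 1 (remaining 38U)
9U → rack 1 (remaining 29U)
12U → rack 1 (remaining 17U)
12U → rack 1 (remaining 5U)
10U → rack 2 (remaining 32U)
6U → rack 2 (remaining 26U)
23U → rack 2 (remaining 3U)
3U → rack 2 (remaining 0U)
2 racks × 42U = 84U; used 79U; unused 5U.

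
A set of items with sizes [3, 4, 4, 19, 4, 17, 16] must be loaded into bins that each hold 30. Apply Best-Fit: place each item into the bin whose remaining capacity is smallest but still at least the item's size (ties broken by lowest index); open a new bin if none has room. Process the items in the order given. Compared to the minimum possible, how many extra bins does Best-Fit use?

0

Best-Fit: [3,4,4,19] [4,17] [16] → 3 bins.
Total size 67; any packing needs at least ⌈67/30⌉ = 3 bins.
So 3 is already optimal.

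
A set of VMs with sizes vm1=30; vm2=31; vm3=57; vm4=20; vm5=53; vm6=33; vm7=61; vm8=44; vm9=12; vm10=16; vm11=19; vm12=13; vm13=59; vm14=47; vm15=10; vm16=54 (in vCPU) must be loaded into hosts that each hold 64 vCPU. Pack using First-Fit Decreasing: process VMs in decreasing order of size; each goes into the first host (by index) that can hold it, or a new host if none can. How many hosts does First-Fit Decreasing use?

Sorted descending: 61, 59, 57, 54, 53, 47, 44, 33, 31, 30, 20, 19, 16, 13, 12, 10.
host 1: place 61 vCPU, 3 vCPU left
host 2: place 59 vCPU, 5 vCPU left
host 3: place 57 vCPU, 7 vCPU left
host 4: place 54 vCPU, 10 vCPU left
host 5: place 53 vCPU, 11 vCPU left
host 6: place 47 vCPU, 17 vCPU left
host 7: place 44 vCPU, 20 vCPU left
host 8: place 33 vCPU, 31 vCPU left
host 8: place 31 vCPU, 0 vCPU left
host 9: place 30 vCPU, 34 vCPU left
host 7: place 20 vCPU, 0 vCPU left
host 9: place 19 vCPU, 15 vCPU left
host 6: place 16 vCPU, 1 vCPU left
host 9: place 13 vCPU, 2 vCPU left
host 10: place 12 vCPU, 52 vCPU left
host 4: place 10 vCPU, 0 vCPU left

10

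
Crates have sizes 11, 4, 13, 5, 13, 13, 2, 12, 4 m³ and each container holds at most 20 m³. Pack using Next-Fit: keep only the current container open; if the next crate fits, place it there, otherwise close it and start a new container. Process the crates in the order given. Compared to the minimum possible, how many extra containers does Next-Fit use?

Next-Fit: [11,4] [13,5] [13] [13,2] [12,4] → 5 containers.
5 crates exceed 10 m³ (half the capacity), and no two of those can share a container, so at least 5 containers are needed.
So 5 is already optimal.

0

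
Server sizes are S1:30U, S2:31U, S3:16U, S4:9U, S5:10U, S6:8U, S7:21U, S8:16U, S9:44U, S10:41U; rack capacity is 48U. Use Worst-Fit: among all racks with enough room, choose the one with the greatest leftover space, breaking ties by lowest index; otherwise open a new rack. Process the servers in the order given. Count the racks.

6

Put S1 (30U) in rack 1; 18U remain.
Put S2 (31U) in rack 2; 17U remain.
Put S3 (16U) in rack 1; 2U remain.
Put S4 (9U) in rack 2; 8U remain.
Put S5 (10U) in rack 3; 38U remain.
Put S6 (8U) in rack 3; 30U remain.
Put S7 (21U) in rack 3; 9U remain.
Put S8 (16U) in rack 4; 32U remain.
Put S9 (44U) in rack 5; 4U remain.
Put S10 (41U) in rack 6; 7U remain.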